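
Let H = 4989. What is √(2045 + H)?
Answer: √7034 ≈ 83.869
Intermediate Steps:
√(2045 + H) = √(2045 + 4989) = √7034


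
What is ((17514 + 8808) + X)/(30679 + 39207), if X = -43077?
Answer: -16755/69886 ≈ -0.23975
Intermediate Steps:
((17514 + 8808) + X)/(30679 + 39207) = ((17514 + 8808) - 43077)/(30679 + 39207) = (26322 - 43077)/69886 = -16755*1/69886 = -16755/69886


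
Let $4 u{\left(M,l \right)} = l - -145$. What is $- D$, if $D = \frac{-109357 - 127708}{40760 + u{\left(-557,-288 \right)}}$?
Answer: $\frac{948260}{162897} \approx 5.8212$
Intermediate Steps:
$u{\left(M,l \right)} = \frac{145}{4} + \frac{l}{4}$ ($u{\left(M,l \right)} = \frac{l - -145}{4} = \frac{l + 145}{4} = \frac{145 + l}{4} = \frac{145}{4} + \frac{l}{4}$)
$D = - \frac{948260}{162897}$ ($D = \frac{-109357 - 127708}{40760 + \left(\frac{145}{4} + \frac{1}{4} \left(-288\right)\right)} = - \frac{237065}{40760 + \left(\frac{145}{4} - 72\right)} = - \frac{237065}{40760 - \frac{143}{4}} = - \frac{237065}{\frac{162897}{4}} = \left(-237065\right) \frac{4}{162897} = - \frac{948260}{162897} \approx -5.8212$)
$- D = \left(-1\right) \left(- \frac{948260}{162897}\right) = \frac{948260}{162897}$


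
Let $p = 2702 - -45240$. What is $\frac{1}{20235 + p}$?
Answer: $\frac{1}{68177} \approx 1.4668 \cdot 10^{-5}$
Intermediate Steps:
$p = 47942$ ($p = 2702 + 45240 = 47942$)
$\frac{1}{20235 + p} = \frac{1}{20235 + 47942} = \frac{1}{68177}$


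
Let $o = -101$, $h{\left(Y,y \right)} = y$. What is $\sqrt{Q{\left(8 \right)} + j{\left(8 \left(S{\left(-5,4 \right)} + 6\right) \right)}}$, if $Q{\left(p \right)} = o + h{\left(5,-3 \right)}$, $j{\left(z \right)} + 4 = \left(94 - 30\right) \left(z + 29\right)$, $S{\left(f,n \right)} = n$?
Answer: $2 \sqrt{1717} \approx 82.873$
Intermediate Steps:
$j{\left(z \right)} = 1852 + 64 z$ ($j{\left(z \right)} = -4 + \left(94 - 30\right) \left(z + 29\right) = -4 + 64 \left(29 + z\right) = -4 + \left(1856 + 64 z\right) = 1852 + 64 z$)
$Q{\left(p \right)} = -104$ ($Q{\left(p \right)} = -101 - 3 = -104$)
$\sqrt{Q{\left(8 \right)} + j{\left(8 \left(S{\left(-5,4 \right)} + 6\right) \right)}} = \sqrt{-104 + \left(1852 + 64 \cdot 8 \left(4 + 6\right)\right)} = \sqrt{-104 + \left(1852 + 64 \cdot 8 \cdot 10\right)} = \sqrt{-104 + \left(1852 + 64 \cdot 80\right)} = \sqrt{-104 + \left(1852 + 5120\right)} = \sqrt{-104 + 6972} = \sqrt{6868} = 2 \sqrt{1717}$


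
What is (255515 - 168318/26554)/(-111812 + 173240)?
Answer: 848097124/203894889 ≈ 4.1595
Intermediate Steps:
(255515 - 168318/26554)/(-111812 + 173240) = (255515 - 168318*1/26554)/61428 = (255515 - 84159/13277)*(1/61428) = (3392388496/13277)*(1/61428) = 848097124/203894889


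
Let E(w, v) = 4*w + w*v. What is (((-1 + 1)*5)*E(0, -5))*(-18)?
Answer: 0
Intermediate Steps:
E(w, v) = 4*w + v*w
(((-1 + 1)*5)*E(0, -5))*(-18) = (((-1 + 1)*5)*(0*(4 - 5)))*(-18) = ((0*5)*(0*(-1)))*(-18) = (0*0)*(-18) = 0*(-18) = 0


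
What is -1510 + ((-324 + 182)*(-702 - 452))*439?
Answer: 71936542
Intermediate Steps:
-1510 + ((-324 + 182)*(-702 - 452))*439 = -1510 - 142*(-1154)*439 = -1510 + 163868*439 = -1510 + 71938052 = 71936542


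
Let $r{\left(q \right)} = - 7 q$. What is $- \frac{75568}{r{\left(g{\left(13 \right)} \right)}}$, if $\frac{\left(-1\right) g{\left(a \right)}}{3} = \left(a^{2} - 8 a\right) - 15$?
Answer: $- \frac{37784}{525} \approx -71.969$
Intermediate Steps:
$g{\left(a \right)} = 45 - 3 a^{2} + 24 a$ ($g{\left(a \right)} = - 3 \left(\left(a^{2} - 8 a\right) - 15\right) = - 3 \left(-15 + a^{2} - 8 a\right) = 45 - 3 a^{2} + 24 a$)
$- \frac{75568}{r{\left(g{\left(13 \right)} \right)}} = - \frac{75568}{\left(-7\right) \left(45 - 3 \cdot 13^{2} + 24 \cdot 13\right)} = - \frac{75568}{\left(-7\right) \left(45 - 507 + 312\right)} = - \frac{75568}{\left(-7\right) \left(-150\right)} = - \frac{75568}{1050} = \left(-75568\right) \frac{1}{1050} = - \frac{37784}{525}$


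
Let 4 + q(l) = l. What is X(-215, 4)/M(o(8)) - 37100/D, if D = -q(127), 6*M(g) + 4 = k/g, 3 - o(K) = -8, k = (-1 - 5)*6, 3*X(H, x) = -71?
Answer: 1580063/4920 ≈ 321.15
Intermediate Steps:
X(H, x) = -71/3 (X(H, x) = (⅓)*(-71) = -71/3)
k = -36 (k = -6*6 = -36)
o(K) = 11 (o(K) = 3 - 1*(-8) = 3 + 8 = 11)
q(l) = -4 + l
M(g) = -⅔ - 6/g (M(g) = -⅔ + (-36/g)/6 = -⅔ - 6/g)
D = -123 (D = -(-4 + 127) = -1*123 = -123)
X(-215, 4)/M(o(8)) - 37100/D = -71/(3*(-⅔ - 6/11)) - 37100/(-123) = -71/(3*(-⅔ - 6*1/11)) - 37100*(-1/123) = -71/(3*(-⅔ - 6/11)) + 37100/123 = -71/(3*(-40/33)) + 37100/123 = -71/3*(-33/40) + 37100/123 = 781/40 + 37100/123 = 1580063/4920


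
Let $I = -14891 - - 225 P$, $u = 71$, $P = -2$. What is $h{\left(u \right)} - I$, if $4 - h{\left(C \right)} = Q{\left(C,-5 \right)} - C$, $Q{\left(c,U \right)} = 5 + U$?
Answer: $15416$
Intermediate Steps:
$I = -15341$ ($I = -14891 - \left(-225\right) \left(-2\right) = -14891 - 450 = -15341$)
$h{\left(C \right)} = 4 + C$ ($h{\left(C \right)} = 4 - \left(\left(5 - 5\right) - C\right) = 4 - \left(0 - C\right) = 4 - - C = 4 + C$)
$h{\left(u \right)} - I = \left(4 + 71\right) - -15341 = 75 + 15341 = 15416$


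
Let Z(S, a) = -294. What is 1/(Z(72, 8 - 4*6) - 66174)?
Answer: -1/66468 ≈ -1.5045e-5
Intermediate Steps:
1/(Z(72, 8 - 4*6) - 66174) = 1/(-294 - 66174) = 1/(-66468) = -1/66468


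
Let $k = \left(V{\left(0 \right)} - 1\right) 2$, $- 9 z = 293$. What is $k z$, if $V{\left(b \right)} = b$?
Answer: $\frac{586}{9} \approx 65.111$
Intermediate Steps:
$z = - \frac{293}{9}$ ($z = \left(- \frac{1}{9}\right) 293 = - \frac{293}{9} \approx -32.556$)
$k = -2$ ($k = \left(0 - 1\right) 2 = \left(-1\right) 2 = -2$)
$k z = \left(-2\right) \left(- \frac{293}{9}\right) = \frac{586}{9}$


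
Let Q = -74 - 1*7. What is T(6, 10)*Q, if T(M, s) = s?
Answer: -810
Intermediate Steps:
Q = -81 (Q = -74 - 7 = -81)
T(6, 10)*Q = 10*(-81) = -810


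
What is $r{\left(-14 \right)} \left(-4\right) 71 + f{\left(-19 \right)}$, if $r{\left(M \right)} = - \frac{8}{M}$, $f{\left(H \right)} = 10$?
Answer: $- \frac{1066}{7} \approx -152.29$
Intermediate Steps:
$r{\left(-14 \right)} \left(-4\right) 71 + f{\left(-19 \right)} = - \frac{8}{-14} \left(-4\right) 71 + 10 = \left(-8\right) \left(- \frac{1}{14}\right) \left(-4\right) 71 + 10 = \frac{4}{7} \left(-4\right) 71 + 10 = \left(- \frac{16}{7}\right) 71 + 10 = - \frac{1136}{7} + 10 = - \frac{1066}{7}$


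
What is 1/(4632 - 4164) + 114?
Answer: 53353/468 ≈ 114.00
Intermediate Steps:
1/(4632 - 4164) + 114 = 1/468 + 114 = 53353/468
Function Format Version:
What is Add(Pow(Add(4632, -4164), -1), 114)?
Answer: Rational(53353, 468) ≈ 114.00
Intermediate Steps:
Add(Pow(Add(4632, -4164), -1), 114) = Add(Pow(468, -1), 114) = Add(Rational(1, 468), 114) = Rational(53353, 468)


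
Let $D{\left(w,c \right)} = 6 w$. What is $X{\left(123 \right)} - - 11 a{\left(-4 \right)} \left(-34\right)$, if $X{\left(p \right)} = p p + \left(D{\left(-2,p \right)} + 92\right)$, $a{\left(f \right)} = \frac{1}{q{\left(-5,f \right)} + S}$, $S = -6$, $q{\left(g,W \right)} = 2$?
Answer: $\frac{30605}{2} \approx 15303.0$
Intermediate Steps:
$a{\left(f \right)} = - \frac{1}{4}$ ($a{\left(f \right)} = \frac{1}{2 - 6} = \frac{1}{-4} = - \frac{1}{4}$)
$X{\left(p \right)} = 80 + p^{2}$ ($X{\left(p \right)} = p p + \left(6 \left(-2\right) + 92\right) = p^{2} + \left(-12 + 92\right) = p^{2} + 80 = 80 + p^{2}$)
$X{\left(123 \right)} - - 11 a{\left(-4 \right)} \left(-34\right) = \left(80 + 123^{2}\right) - \left(-11\right) \left(- \frac{1}{4}\right) \left(-34\right) = \left(80 + 15129\right) - \frac{11}{4} \left(-34\right) = 15209 - - \frac{187}{2} = 15209 + \frac{187}{2} = \frac{30605}{2}$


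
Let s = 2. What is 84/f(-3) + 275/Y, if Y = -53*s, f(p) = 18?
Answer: 659/318 ≈ 2.0723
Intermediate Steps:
Y = -106 (Y = -53*2 = -106)
84/f(-3) + 275/Y = 84/18 + 275/(-106) = 84*(1/18) + 275*(-1/106) = 14/3 - 275/106 = 659/318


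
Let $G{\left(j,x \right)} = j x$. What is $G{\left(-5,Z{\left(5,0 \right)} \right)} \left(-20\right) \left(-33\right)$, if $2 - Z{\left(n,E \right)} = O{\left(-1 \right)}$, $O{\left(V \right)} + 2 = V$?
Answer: $-16500$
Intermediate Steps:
$O{\left(V \right)} = -2 + V$
$Z{\left(n,E \right)} = 5$ ($Z{\left(n,E \right)} = 2 - \left(-2 - 1\right) = 2 - -3 = 2 + 3 = 5$)
$G{\left(-5,Z{\left(5,0 \right)} \right)} \left(-20\right) \left(-33\right) = \left(-5\right) 5 \left(-20\right) \left(-33\right) = \left(-25\right) \left(-20\right) \left(-33\right) = 500 \left(-33\right) = -16500$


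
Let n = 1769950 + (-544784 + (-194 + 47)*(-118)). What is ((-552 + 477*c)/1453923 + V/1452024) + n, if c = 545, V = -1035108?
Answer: 24288005414754769/19547510094 ≈ 1.2425e+6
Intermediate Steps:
n = 1242512 (n = 1769950 + (-544784 - 147*(-118)) = 1769950 + (-544784 + 17346) = 1769950 - 527438 = 1242512)
((-552 + 477*c)/1453923 + V/1452024) + n = ((-552 + 477*545)/1453923 - 1035108/1452024) + 1242512 = ((-552 + 259965)*(1/1453923) - 1035108*1/1452024) + 1242512 = (259413*(1/1453923) - 28753/40334) + 1242512 = (86471/484641 - 28753/40334) + 1242512 = -10447161359/19547510094 + 1242512 = 24288005414754769/19547510094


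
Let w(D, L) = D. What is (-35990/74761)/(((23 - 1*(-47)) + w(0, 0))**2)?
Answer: -3599/36632890 ≈ -9.8245e-5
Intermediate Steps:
(-35990/74761)/(((23 - 1*(-47)) + w(0, 0))**2) = (-35990/74761)/(((23 - 1*(-47)) + 0)**2) = (-35990*1/74761)/(((23 + 47) + 0)**2) = -35990/(74761*(70 + 0)**2) = -35990/(74761*(70**2)) = -35990/74761/4900 = -35990/74761*1/4900 = -3599/36632890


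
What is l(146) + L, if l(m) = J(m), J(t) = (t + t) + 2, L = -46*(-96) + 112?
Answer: 4822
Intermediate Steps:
L = 4528 (L = 4416 + 112 = 4528)
J(t) = 2 + 2*t (J(t) = 2*t + 2 = 2 + 2*t)
l(m) = 2 + 2*m
l(146) + L = (2 + 2*146) + 4528 = (2 + 292) + 4528 = 294 + 4528 = 4822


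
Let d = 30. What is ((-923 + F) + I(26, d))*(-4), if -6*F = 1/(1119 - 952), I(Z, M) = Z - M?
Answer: 1857710/501 ≈ 3708.0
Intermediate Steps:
F = -1/1002 (F = -1/(6*(1119 - 952)) = -1/6/167 = -1/6*1/167 = -1/1002 ≈ -0.00099800)
((-923 + F) + I(26, d))*(-4) = ((-923 - 1/1002) + (26 - 1*30))*(-4) = (-924847/1002 + (26 - 30))*(-4) = (-924847/1002 - 4)*(-4) = -928855/1002*(-4) = 1857710/501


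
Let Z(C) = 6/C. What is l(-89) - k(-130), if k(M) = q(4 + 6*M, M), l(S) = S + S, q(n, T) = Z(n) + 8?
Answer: -72165/388 ≈ -185.99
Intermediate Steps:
q(n, T) = 8 + 6/n (q(n, T) = 6/n + 8 = 8 + 6/n)
l(S) = 2*S
k(M) = 8 + 6/(4 + 6*M)
l(-89) - k(-130) = 2*(-89) - (19 + 24*(-130))/(2 + 3*(-130)) = -178 - (19 - 3120)/(2 - 390) = -178 - (-3101)/(-388) = -178 - (-1)*(-3101)/388 = -178 - 1*3101/388 = -178 - 3101/388 = -72165/388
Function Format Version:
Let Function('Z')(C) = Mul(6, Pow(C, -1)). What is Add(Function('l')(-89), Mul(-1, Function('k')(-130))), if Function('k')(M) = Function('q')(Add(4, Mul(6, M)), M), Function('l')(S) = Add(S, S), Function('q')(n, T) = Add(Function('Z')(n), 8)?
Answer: Rational(-72165, 388) ≈ -185.99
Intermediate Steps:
Function('q')(n, T) = Add(8, Mul(6, Pow(n, -1))) (Function('q')(n, T) = Add(Mul(6, Pow(n, -1)), 8) = Add(8, Mul(6, Pow(n, -1))))
Function('l')(S) = Mul(2, S)
Function('k')(M) = Add(8, Mul(6, Pow(Add(4, Mul(6, M)), -1)))
Add(Function('l')(-89), Mul(-1, Function('k')(-130))) = Add(Mul(2, -89), Mul(-1, Mul(Pow(Add(2, Mul(3, -130)), -1), Add(19, Mul(24, -130))))) = Add(-178, Mul(-1, Mul(Pow(Add(2, -390), -1), Add(19, -3120)))) = Add(-178, Mul(-1, Mul(Pow(-388, -1), -3101))) = Add(-178, Mul(-1, Mul(Rational(-1, 388), -3101))) = Add(-178, Mul(-1, Rational(3101, 388))) = Add(-178, Rational(-3101, 388)) = Rational(-72165, 388)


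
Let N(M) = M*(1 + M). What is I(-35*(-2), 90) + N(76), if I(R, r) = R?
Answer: 5922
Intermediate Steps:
I(-35*(-2), 90) + N(76) = -35*(-2) + 76*(1 + 76) = 70 + 76*77 = 70 + 5852 = 5922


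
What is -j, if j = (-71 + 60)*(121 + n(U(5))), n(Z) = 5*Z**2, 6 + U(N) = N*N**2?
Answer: 780186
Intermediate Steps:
U(N) = -6 + N**3 (U(N) = -6 + N*N**2 = -6 + N**3)
j = -780186 (j = (-71 + 60)*(121 + 5*(-6 + 5**3)**2) = -11*(121 + 5*(-6 + 125)**2) = -11*(121 + 5*119**2) = -11*(121 + 5*14161) = -11*(121 + 70805) = -11*70926 = -780186)
-j = -1*(-780186) = 780186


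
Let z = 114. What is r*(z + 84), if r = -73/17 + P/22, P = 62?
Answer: -4968/17 ≈ -292.24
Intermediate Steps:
r = -276/187 (r = -73/17 + 62/22 = -73*1/17 + 62*(1/22) = -73/17 + 31/11 = -276/187 ≈ -1.4759)
r*(z + 84) = -276*(114 + 84)/187 = -276/187*198 = -4968/17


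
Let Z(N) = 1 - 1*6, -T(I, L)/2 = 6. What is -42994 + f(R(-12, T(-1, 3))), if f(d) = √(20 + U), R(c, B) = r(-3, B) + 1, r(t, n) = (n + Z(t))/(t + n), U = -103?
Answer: -42994 + I*√83 ≈ -42994.0 + 9.1104*I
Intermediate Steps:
T(I, L) = -12 (T(I, L) = -2*6 = -12)
Z(N) = -5 (Z(N) = 1 - 6 = -5)
r(t, n) = (-5 + n)/(n + t) (r(t, n) = (n - 5)/(t + n) = (-5 + n)/(n + t))
R(c, B) = 1 + (-5 + B)/(-3 + B) (R(c, B) = (-5 + B)/(B - 3) + 1 = (-5 + B)/(-3 + B) + 1 = 1 + (-5 + B)/(-3 + B))
f(d) = I*√83 (f(d) = √(20 - 103) = √(-83) = I*√83)
-42994 + f(R(-12, T(-1, 3))) = -42994 + I*√83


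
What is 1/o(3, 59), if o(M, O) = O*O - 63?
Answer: 1/3418 ≈ 0.00029257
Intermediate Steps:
o(M, O) = -63 + O² (o(M, O) = O² - 63 = -63 + O²)
1/o(3, 59) = 1/(-63 + 59²) = 1/(-63 + 3481) = 1/3418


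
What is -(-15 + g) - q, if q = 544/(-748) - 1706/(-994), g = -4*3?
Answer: 142202/5467 ≈ 26.011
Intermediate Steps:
g = -12
q = 5407/5467 (q = 544*(-1/748) - 1706*(-1/994) = -8/11 + 853/497 = 5407/5467 ≈ 0.98903)
-(-15 + g) - q = -(-15 - 12) - 1*5407/5467 = -1*(-27) - 5407/5467 = 27 - 5407/5467 = 142202/5467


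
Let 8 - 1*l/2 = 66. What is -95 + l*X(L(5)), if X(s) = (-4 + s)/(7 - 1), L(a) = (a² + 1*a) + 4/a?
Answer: -9197/15 ≈ -613.13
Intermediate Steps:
L(a) = a + a² + 4/a (L(a) = (a² + a) + 4/a = (a + a²) + 4/a = a + a² + 4/a)
X(s) = -⅔ + s/6 (X(s) = (-4 + s)/6 = (-4 + s)*(⅙) = -⅔ + s/6)
l = -116 (l = 16 - 2*66 = 16 - 132 = -116)
-95 + l*X(L(5)) = -95 - 116*(-⅔ + (5 + 5² + 4/5)/6) = -95 - 116*(-⅔ + (5 + 25 + 4*(⅕))/6) = -95 - 116*(-⅔ + (5 + 25 + ⅘)/6) = -95 - 116*(-⅔ + (⅙)*(154/5)) = -95 - 116*(-⅔ + 77/15) = -95 - 116*67/15 = -95 - 7772/15 = -9197/15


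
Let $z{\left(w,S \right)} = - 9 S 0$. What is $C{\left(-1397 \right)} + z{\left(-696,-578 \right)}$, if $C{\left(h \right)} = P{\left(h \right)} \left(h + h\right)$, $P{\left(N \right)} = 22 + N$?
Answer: $3841750$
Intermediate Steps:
$C{\left(h \right)} = 2 h \left(22 + h\right)$ ($C{\left(h \right)} = \left(22 + h\right) \left(h + h\right) = \left(22 + h\right) 2 h = 2 h \left(22 + h\right)$)
$z{\left(w,S \right)} = 0$
$C{\left(-1397 \right)} + z{\left(-696,-578 \right)} = 2 \left(-1397\right) \left(22 - 1397\right) + 0 = 2 \left(-1397\right) \left(-1375\right) + 0 = 3841750 + 0 = 3841750$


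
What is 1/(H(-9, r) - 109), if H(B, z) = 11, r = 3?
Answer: -1/98 ≈ -0.010204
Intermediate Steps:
1/(H(-9, r) - 109) = 1/(11 - 109) = 1/(-98) = -1/98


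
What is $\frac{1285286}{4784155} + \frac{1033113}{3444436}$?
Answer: $\frac{9369658093211}{16478715711580} \approx 0.56859$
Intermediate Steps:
$\frac{1285286}{4784155} + \frac{1033113}{3444436} = \frac{9369658093211}{16478715711580}$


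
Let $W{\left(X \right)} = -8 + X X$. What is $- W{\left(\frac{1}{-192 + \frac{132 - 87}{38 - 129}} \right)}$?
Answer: $\frac{2454754031}{306845289} \approx 8.0$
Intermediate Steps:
$W{\left(X \right)} = -8 + X^{2}$
$- W{\left(\frac{1}{-192 + \frac{132 - 87}{38 - 129}} \right)} = - (-8 + \left(\frac{1}{-192 + \frac{132 - 87}{38 - 129}}\right)^{2}) = - (-8 + \left(\frac{1}{-192 + \frac{132 - 87}{-91}}\right)^{2}) = - (-8 + \left(\frac{1}{-192 + \left(132 - 87\right) \left(- \frac{1}{91}\right)}\right)^{2}) = - (-8 + \left(\frac{1}{-192 + 45 \left(- \frac{1}{91}\right)}\right)^{2}) = - (-8 + \left(\frac{1}{-192 - \frac{45}{91}}\right)^{2}) = - (-8 + \left(\frac{1}{- \frac{17517}{91}}\right)^{2}) = - (-8 + \left(- \frac{91}{17517}\right)^{2}) = - (-8 + \frac{8281}{306845289}) = \left(-1\right) \left(- \frac{2454754031}{306845289}\right) = \frac{2454754031}{306845289}$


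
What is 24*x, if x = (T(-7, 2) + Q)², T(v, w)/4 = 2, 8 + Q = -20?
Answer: 9600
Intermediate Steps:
Q = -28 (Q = -8 - 20 = -28)
T(v, w) = 8 (T(v, w) = 4*2 = 8)
x = 400 (x = (8 - 28)² = (-20)² = 400)
24*x = 24*400 = 9600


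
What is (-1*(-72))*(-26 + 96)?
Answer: 5040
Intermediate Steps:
(-1*(-72))*(-26 + 96) = 72*70 = 5040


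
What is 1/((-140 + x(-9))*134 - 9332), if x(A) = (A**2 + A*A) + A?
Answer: -1/7590 ≈ -0.00013175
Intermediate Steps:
x(A) = A + 2*A**2 (x(A) = (A**2 + A**2) + A = 2*A**2 + A = A + 2*A**2)
1/((-140 + x(-9))*134 - 9332) = 1/((-140 - 9*(1 + 2*(-9)))*134 - 9332) = 1/((-140 - 9*(1 - 18))*134 - 9332) = 1/((-140 - 9*(-17))*134 - 9332) = 1/((-140 + 153)*134 - 9332) = 1/(13*134 - 9332) = 1/(1742 - 9332) = 1/(-7590) = -1/7590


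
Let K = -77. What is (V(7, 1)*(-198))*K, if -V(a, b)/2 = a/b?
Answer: -213444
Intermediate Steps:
V(a, b) = -2*a/b
(V(7, 1)*(-198))*K = (-2*7/1*(-198))*(-77) = (-2*7*1*(-198))*(-77) = -14*(-198)*(-77) = 2772*(-77) = -213444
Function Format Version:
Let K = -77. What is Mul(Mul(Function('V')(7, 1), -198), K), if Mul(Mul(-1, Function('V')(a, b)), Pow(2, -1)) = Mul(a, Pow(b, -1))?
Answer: -213444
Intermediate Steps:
Function('V')(a, b) = Mul(-2, a, Pow(b, -1)) (Function('V')(a, b) = Mul(-2, Mul(a, Pow(b, -1))) = Mul(-2, a, Pow(b, -1)))
Mul(Mul(Function('V')(7, 1), -198), K) = Mul(Mul(Mul(-2, 7, Pow(1, -1)), -198), -77) = Mul(Mul(Mul(-2, 7, 1), -198), -77) = Mul(Mul(-14, -198), -77) = Mul(2772, -77) = -213444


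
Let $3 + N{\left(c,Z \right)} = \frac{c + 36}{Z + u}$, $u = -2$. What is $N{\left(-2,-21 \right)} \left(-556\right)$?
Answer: $\frac{57268}{23} \approx 2489.9$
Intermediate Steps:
$N{\left(c,Z \right)} = -3 + \frac{36 + c}{-2 + Z}$ ($N{\left(c,Z \right)} = -3 + \frac{c + 36}{Z - 2} = -3 + \frac{36 + c}{-2 + Z}$)
$N{\left(-2,-21 \right)} \left(-556\right) = \frac{42 - 2 - -63}{-2 - 21} \left(-556\right) = \frac{42 - 2 + 63}{-23} \left(-556\right) = \left(- \frac{1}{23}\right) 103 \left(-556\right) = \left(- \frac{103}{23}\right) \left(-556\right) = \frac{57268}{23}$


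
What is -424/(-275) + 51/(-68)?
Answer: 871/1100 ≈ 0.79182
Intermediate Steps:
-424/(-275) + 51/(-68) = -424*(-1/275) + 51*(-1/68) = 424/275 - ¾ = 871/1100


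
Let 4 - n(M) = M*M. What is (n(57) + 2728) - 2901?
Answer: -3418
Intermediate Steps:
n(M) = 4 - M² (n(M) = 4 - M*M = 4 - M²)
(n(57) + 2728) - 2901 = ((4 - 1*57²) + 2728) - 2901 = ((4 - 1*3249) + 2728) - 2901 = ((4 - 3249) + 2728) - 2901 = (-3245 + 2728) - 2901 = -517 - 2901 = -3418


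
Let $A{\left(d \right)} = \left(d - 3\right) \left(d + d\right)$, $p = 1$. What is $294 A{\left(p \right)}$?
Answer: $-1176$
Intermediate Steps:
$A{\left(d \right)} = 2 d \left(-3 + d\right)$ ($A{\left(d \right)} = \left(-3 + d\right) 2 d = 2 d \left(-3 + d\right)$)
$294 A{\left(p \right)} = 294 \cdot 2 \cdot 1 \left(-3 + 1\right) = 294 \cdot 2 \cdot 1 \left(-2\right) = 294 \left(-4\right) = -1176$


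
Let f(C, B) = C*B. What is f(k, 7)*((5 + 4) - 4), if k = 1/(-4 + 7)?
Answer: 35/3 ≈ 11.667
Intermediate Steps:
k = ⅓ (k = 1/3 = ⅓ ≈ 0.33333)
f(C, B) = B*C
f(k, 7)*((5 + 4) - 4) = (7*(⅓))*((5 + 4) - 4) = 7*(9 - 4)/3 = (7/3)*5 = 35/3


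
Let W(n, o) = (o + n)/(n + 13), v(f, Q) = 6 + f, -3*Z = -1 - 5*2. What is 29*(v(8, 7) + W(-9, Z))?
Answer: 1102/3 ≈ 367.33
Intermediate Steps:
Z = 11/3 (Z = -(-1 - 5*2)/3 = -(-1 - 10)/3 = -⅓*(-11) = 11/3 ≈ 3.6667)
W(n, o) = (n + o)/(13 + n)
29*(v(8, 7) + W(-9, Z)) = 29*((6 + 8) + (-9 + 11/3)/(13 - 9)) = 29*(14 - 16/3/4) = 29*(14 + (¼)*(-16/3)) = 29*(14 - 4/3) = 29*(38/3) = 1102/3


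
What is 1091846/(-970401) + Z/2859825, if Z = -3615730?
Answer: -8668230712/3627682405 ≈ -2.3895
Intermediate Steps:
1091846/(-970401) + Z/2859825 = 1091846/(-970401) - 3615730/2859825 = 1091846*(-1/970401) - 3615730*1/2859825 = -1091846/970401 - 42538/33645 = -8668230712/3627682405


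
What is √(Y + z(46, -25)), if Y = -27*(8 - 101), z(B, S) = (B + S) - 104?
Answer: 2*√607 ≈ 49.275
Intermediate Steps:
z(B, S) = -104 + B + S
Y = 2511 (Y = -27*(-93) = 2511)
√(Y + z(46, -25)) = √(2511 + (-104 + 46 - 25)) = √(2511 - 83) = √2428 = 2*√607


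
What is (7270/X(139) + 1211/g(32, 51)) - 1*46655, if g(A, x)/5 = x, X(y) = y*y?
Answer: -229837168444/4926855 ≈ -46650.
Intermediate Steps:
X(y) = y**2
g(A, x) = 5*x
(7270/X(139) + 1211/g(32, 51)) - 1*46655 = (7270/(139**2) + 1211/((5*51))) - 1*46655 = (7270/19321 + 1211/255) - 46655 = 25251581/4926855 - 46655 = -229837168444/4926855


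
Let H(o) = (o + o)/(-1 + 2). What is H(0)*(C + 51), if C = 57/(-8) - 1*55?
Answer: 0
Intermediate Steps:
H(o) = 2*o (H(o) = (2*o)/1 = (2*o)*1 = 2*o)
C = -497/8 (C = 57*(-1/8) - 55 = -57/8 - 55 = -497/8 ≈ -62.125)
H(0)*(C + 51) = (2*0)*(-497/8 + 51) = 0*(-89/8) = 0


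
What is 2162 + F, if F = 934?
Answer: 3096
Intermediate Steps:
2162 + F = 2162 + 934 = 3096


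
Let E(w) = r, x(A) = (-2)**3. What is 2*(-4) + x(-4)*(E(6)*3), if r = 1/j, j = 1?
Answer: -32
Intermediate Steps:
x(A) = -8
r = 1 (r = 1/1 = 1)
E(w) = 1
2*(-4) + x(-4)*(E(6)*3) = 2*(-4) - 8*3 = -8 - 8*3 = -8 - 24 = -32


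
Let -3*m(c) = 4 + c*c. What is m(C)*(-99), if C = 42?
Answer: 58344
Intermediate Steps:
m(c) = -4/3 - c²/3 (m(c) = -(4 + c*c)/3 = -(4 + c²)/3 = -4/3 - c²/3)
m(C)*(-99) = (-4/3 - ⅓*42²)*(-99) = (-4/3 - ⅓*1764)*(-99) = (-4/3 - 588)*(-99) = -1768/3*(-99) = 58344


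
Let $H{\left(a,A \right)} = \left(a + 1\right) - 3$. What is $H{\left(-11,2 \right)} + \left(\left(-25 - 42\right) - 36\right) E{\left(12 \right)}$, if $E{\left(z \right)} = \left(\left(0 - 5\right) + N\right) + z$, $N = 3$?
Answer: $-1043$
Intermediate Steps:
$H{\left(a,A \right)} = -2 + a$ ($H{\left(a,A \right)} = \left(1 + a\right) - 3 = -2 + a$)
$E{\left(z \right)} = -2 + z$ ($E{\left(z \right)} = \left(\left(0 - 5\right) + 3\right) + z = \left(-5 + 3\right) + z = -2 + z$)
$H{\left(-11,2 \right)} + \left(\left(-25 - 42\right) - 36\right) E{\left(12 \right)} = \left(-2 - 11\right) + \left(\left(-25 - 42\right) - 36\right) \left(-2 + 12\right) = -13 + \left(-67 - 36\right) 10 = -13 - 1030 = -1043$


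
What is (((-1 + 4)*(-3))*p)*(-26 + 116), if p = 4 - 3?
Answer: -810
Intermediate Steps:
p = 1
(((-1 + 4)*(-3))*p)*(-26 + 116) = (((-1 + 4)*(-3))*1)*(-26 + 116) = ((3*(-3))*1)*90 = -9*1*90 = -9*90 = -810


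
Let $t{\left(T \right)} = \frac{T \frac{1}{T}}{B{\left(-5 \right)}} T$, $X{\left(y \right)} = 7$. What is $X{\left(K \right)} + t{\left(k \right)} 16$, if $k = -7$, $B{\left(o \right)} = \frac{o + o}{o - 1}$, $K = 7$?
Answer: $- \frac{301}{5} \approx -60.2$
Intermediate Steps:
$B{\left(o \right)} = \frac{2 o}{-1 + o}$
$t{\left(T \right)} = \frac{3 T}{5}$ ($t{\left(T \right)} = \frac{T \frac{1}{T}}{2 \left(-5\right) \frac{1}{-1 - 5}} T = 1 \frac{1}{2 \left(-5\right) \frac{1}{-6}} T = 1 \frac{1}{2 \left(-5\right) \left(- \frac{1}{6}\right)} T = 1 \frac{1}{\frac{5}{3}} T = 1 \cdot \frac{3}{5} T = \frac{3 T}{5}$)
$X{\left(K \right)} + t{\left(k \right)} 16 = 7 + \frac{3}{5} \left(-7\right) 16 = 7 - \frac{336}{5} = - \frac{301}{5}$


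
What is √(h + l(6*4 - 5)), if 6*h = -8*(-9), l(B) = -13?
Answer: I ≈ 1.0*I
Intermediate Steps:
h = 12 (h = (-8*(-9))/6 = (⅙)*72 = 12)
√(h + l(6*4 - 5)) = √(12 - 13) = √(-1) = I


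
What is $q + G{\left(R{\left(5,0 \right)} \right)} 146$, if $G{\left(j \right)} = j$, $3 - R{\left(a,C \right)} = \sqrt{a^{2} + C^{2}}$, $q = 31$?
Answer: $-261$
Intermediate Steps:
$R{\left(a,C \right)} = 3 - \sqrt{C^{2} + a^{2}}$ ($R{\left(a,C \right)} = 3 - \sqrt{a^{2} + C^{2}} = 3 - \sqrt{C^{2} + a^{2}}$)
$q + G{\left(R{\left(5,0 \right)} \right)} 146 = 31 + \left(3 - \sqrt{0^{2} + 5^{2}}\right) 146 = 31 + \left(3 - \sqrt{0 + 25}\right) 146 = 31 + \left(3 - \sqrt{25}\right) 146 = 31 + \left(3 - 5\right) 146 = 31 - 292 = -261$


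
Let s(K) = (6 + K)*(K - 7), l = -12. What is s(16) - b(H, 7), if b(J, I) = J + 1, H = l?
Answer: 209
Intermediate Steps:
H = -12
b(J, I) = 1 + J
s(K) = (-7 + K)*(6 + K) (s(K) = (6 + K)*(-7 + K) = (-7 + K)*(6 + K))
s(16) - b(H, 7) = (-42 + 16² - 1*16) - (1 - 12) = (-42 + 256 - 16) - 1*(-11) = 198 + 11 = 209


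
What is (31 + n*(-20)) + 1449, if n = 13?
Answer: 1220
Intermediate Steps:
(31 + n*(-20)) + 1449 = (31 + 13*(-20)) + 1449 = (31 - 260) + 1449 = -229 + 1449 = 1220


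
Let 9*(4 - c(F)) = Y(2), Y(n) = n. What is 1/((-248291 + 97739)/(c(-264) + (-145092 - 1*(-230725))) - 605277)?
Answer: -770731/466507102455 ≈ -1.6521e-6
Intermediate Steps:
c(F) = 34/9 (c(F) = 4 - ⅑*2 = 4 - 2/9 = 34/9)
1/((-248291 + 97739)/(c(-264) + (-145092 - 1*(-230725))) - 605277) = 1/((-248291 + 97739)/(34/9 + (-145092 - 1*(-230725))) - 605277) = 1/(-150552/(34/9 + (-145092 + 230725)) - 605277) = 1/(-150552/(34/9 + 85633) - 605277) = 1/(-150552/770731/9 - 605277) = 1/(-150552*9/770731 - 605277) = 1/(-1354968/770731 - 605277) = 1/(-466507102455/770731) = -770731/466507102455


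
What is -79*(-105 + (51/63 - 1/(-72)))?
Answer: 4147895/504 ≈ 8230.0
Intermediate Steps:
-79*(-105 + (51/63 - 1/(-72))) = -79*(-105 + (51*(1/63) - 1*(-1/72))) = -79*(-105 + (17/21 + 1/72)) = -79*(-105 + 415/504) = -79*(-52505/504) = 4147895/504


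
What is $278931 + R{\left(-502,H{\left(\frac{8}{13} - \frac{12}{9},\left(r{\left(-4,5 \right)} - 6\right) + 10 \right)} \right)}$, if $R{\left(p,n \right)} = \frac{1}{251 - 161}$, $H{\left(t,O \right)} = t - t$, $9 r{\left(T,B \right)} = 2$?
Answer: $\frac{25103791}{90} \approx 2.7893 \cdot 10^{5}$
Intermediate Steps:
$r{\left(T,B \right)} = \frac{2}{9}$ ($r{\left(T,B \right)} = \frac{1}{9} \cdot 2 = \frac{2}{9}$)
$H{\left(t,O \right)} = 0$
$R{\left(p,n \right)} = \frac{1}{90}$
$278931 + R{\left(-502,H{\left(\frac{8}{13} - \frac{12}{9},\left(r{\left(-4,5 \right)} - 6\right) + 10 \right)} \right)} = 278931 + \frac{1}{90} = \frac{25103791}{90}$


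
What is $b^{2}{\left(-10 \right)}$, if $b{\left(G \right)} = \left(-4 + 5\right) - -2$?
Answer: $9$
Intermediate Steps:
$b{\left(G \right)} = 3$ ($b{\left(G \right)} = 1 + 2 = 3$)
$b^{2}{\left(-10 \right)} = 3^{2} = 9$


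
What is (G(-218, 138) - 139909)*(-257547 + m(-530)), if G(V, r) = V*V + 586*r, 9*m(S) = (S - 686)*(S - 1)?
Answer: 2139893151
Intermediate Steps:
m(S) = (-1 + S)*(-686 + S)/9 (m(S) = ((S - 686)*(S - 1))/9 = ((-686 + S)*(-1 + S))/9 = ((-1 + S)*(-686 + S))/9 = (-1 + S)*(-686 + S)/9)
G(V, r) = V² + 586*r
(G(-218, 138) - 139909)*(-257547 + m(-530)) = (((-218)² + 586*138) - 139909)*(-257547 + (686/9 - 229/3*(-530) + (⅑)*(-530)²)) = ((47524 + 80868) - 139909)*(-257547 + (686/9 + 121370/3 + (⅑)*280900)) = (128392 - 139909)*(-257547 + (686/9 + 121370/3 + 280900/9)) = -11517*(-257547 + 71744) = -11517*(-185803) = 2139893151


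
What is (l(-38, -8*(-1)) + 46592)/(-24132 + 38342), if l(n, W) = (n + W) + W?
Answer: 4657/1421 ≈ 3.2773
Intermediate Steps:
l(n, W) = n + 2*W (l(n, W) = (W + n) + W = n + 2*W)
(l(-38, -8*(-1)) + 46592)/(-24132 + 38342) = ((-38 + 2*(-8*(-1))) + 46592)/(-24132 + 38342) = ((-38 + 2*8) + 46592)/14210 = ((-38 + 16) + 46592)*(1/14210) = (-22 + 46592)*(1/14210) = 46570*(1/14210) = 4657/1421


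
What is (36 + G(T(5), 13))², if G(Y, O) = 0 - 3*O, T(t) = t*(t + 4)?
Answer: 9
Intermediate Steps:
T(t) = t*(4 + t)
G(Y, O) = -3*O
(36 + G(T(5), 13))² = (36 - 3*13)² = (36 - 39)² = (-3)² = 9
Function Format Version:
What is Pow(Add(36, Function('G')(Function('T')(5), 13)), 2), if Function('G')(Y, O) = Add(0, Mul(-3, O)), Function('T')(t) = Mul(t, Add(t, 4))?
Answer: 9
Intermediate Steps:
Function('T')(t) = Mul(t, Add(4, t))
Function('G')(Y, O) = Mul(-3, O)
Pow(Add(36, Function('G')(Function('T')(5), 13)), 2) = Pow(Add(36, Mul(-3, 13)), 2) = Pow(Add(36, -39), 2) = Pow(-3, 2) = 9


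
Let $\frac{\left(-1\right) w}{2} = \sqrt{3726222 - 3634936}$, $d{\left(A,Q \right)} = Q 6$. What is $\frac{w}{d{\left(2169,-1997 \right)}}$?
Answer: $\frac{\sqrt{91286}}{5991} \approx 0.050432$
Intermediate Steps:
$d{\left(A,Q \right)} = 6 Q$
$w = - 2 \sqrt{91286}$ ($w = - 2 \sqrt{3726222 - 3634936} = - 2 \sqrt{91286} \approx -604.27$)
$\frac{w}{d{\left(2169,-1997 \right)}} = \frac{\left(-2\right) \sqrt{91286}}{6 \left(-1997\right)} = \frac{\left(-2\right) \sqrt{91286}}{-11982} = - 2 \sqrt{91286} \left(- \frac{1}{11982}\right) = \frac{\sqrt{91286}}{5991}$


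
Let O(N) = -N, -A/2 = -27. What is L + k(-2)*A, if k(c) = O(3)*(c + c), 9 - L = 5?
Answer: 652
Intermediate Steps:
A = 54 (A = -2*(-27) = 54)
L = 4 (L = 9 - 1*5 = 9 - 5 = 4)
k(c) = -6*c (k(c) = (-1*3)*(c + c) = -6*c)
L + k(-2)*A = 4 - 6*(-2)*54 = 4 + 12*54 = 4 + 648 = 652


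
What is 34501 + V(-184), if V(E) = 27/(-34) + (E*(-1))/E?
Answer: 1172973/34 ≈ 34499.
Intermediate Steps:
V(E) = -61/34 (V(E) = 27*(-1/34) + (-E)/E = -27/34 - 1 = -61/34)
34501 + V(-184) = 34501 - 61/34 = 1172973/34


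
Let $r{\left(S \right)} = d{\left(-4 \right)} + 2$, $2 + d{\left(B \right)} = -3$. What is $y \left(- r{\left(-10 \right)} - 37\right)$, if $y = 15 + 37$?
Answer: $-1768$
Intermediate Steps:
$y = 52$
$d{\left(B \right)} = -5$ ($d{\left(B \right)} = -2 - 3 = -5$)
$r{\left(S \right)} = -3$ ($r{\left(S \right)} = -5 + 2 = -3$)
$y \left(- r{\left(-10 \right)} - 37\right) = 52 \left(\left(-1\right) \left(-3\right) - 37\right) = 52 \left(3 - 37\right) = 52 \left(-34\right) = -1768$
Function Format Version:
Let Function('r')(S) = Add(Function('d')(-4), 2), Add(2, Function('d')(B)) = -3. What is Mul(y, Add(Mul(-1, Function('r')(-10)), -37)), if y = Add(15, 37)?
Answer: -1768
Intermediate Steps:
y = 52
Function('d')(B) = -5 (Function('d')(B) = Add(-2, -3) = -5)
Function('r')(S) = -3 (Function('r')(S) = Add(-5, 2) = -3)
Mul(y, Add(Mul(-1, Function('r')(-10)), -37)) = Mul(52, Add(Mul(-1, -3), -37)) = Mul(52, Add(3, -37)) = Mul(52, -34) = -1768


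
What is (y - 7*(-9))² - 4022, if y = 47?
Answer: 8078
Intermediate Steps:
(y - 7*(-9))² - 4022 = (47 - 7*(-9))² - 4022 = (47 + 63)² - 4022 = 110² - 4022 = 12100 - 4022 = 8078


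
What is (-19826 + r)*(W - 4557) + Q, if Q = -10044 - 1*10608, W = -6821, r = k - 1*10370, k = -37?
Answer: 343970422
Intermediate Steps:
r = -10407 (r = -37 - 1*10370 = -37 - 10370 = -10407)
Q = -20652 (Q = -10044 - 10608 = -20652)
(-19826 + r)*(W - 4557) + Q = (-19826 - 10407)*(-6821 - 4557) - 20652 = -30233*(-11378) - 20652 = 343991074 - 20652 = 343970422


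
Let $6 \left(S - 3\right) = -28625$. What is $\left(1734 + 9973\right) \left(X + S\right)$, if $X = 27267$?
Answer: $\frac{1580386465}{6} \approx 2.634 \cdot 10^{8}$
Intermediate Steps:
$S = - \frac{28607}{6}$ ($S = 3 + \frac{1}{6} \left(-28625\right) = 3 - \frac{28625}{6} = - \frac{28607}{6} \approx -4767.8$)
$\left(1734 + 9973\right) \left(X + S\right) = \left(1734 + 9973\right) \left(27267 - \frac{28607}{6}\right) = 11707 \cdot \frac{134995}{6} = \frac{1580386465}{6}$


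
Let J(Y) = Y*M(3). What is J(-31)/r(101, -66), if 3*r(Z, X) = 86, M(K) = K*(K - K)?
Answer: 0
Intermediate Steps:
M(K) = 0 (M(K) = K*0 = 0)
r(Z, X) = 86/3 (r(Z, X) = (⅓)*86 = 86/3)
J(Y) = 0 (J(Y) = Y*0 = 0)
J(-31)/r(101, -66) = 0/(86/3) = 0*(3/86) = 0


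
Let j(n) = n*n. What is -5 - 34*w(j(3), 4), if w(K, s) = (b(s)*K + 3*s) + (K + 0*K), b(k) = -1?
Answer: -413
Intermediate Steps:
j(n) = n²
w(K, s) = 3*s (w(K, s) = (-K + 3*s) + (K + 0*K) = (-K + 3*s) + (K + 0) = (-K + 3*s) + K = 3*s)
-5 - 34*w(j(3), 4) = -5 - 102*4 = -5 - 34*12 = -5 - 408 = -413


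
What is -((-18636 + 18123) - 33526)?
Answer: 34039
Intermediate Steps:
-((-18636 + 18123) - 33526) = -(-513 - 33526) = -1*(-34039) = 34039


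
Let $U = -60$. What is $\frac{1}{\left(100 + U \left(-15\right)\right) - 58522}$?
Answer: $- \frac{1}{57522} \approx -1.7385 \cdot 10^{-5}$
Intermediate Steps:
$\frac{1}{\left(100 + U \left(-15\right)\right) - 58522} = \frac{1}{\left(100 - -900\right) - 58522} = \frac{1}{\left(100 + 900\right) - 58522} = \frac{1}{1000 - 58522} = \frac{1}{-57522} = - \frac{1}{57522}$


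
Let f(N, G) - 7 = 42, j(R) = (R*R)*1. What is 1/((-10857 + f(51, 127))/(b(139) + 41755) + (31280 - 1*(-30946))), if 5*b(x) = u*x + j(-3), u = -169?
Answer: 185293/11529988178 ≈ 1.6071e-5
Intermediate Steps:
j(R) = R² (j(R) = R²*1 = R²)
f(N, G) = 49 (f(N, G) = 7 + 42 = 49)
b(x) = 9/5 - 169*x/5 (b(x) = (-169*x + (-3)²)/5 = (-169*x + 9)/5 = (9 - 169*x)/5 = 9/5 - 169*x/5)
1/((-10857 + f(51, 127))/(b(139) + 41755) + (31280 - 1*(-30946))) = 1/((-10857 + 49)/((9/5 - 169/5*139) + 41755) + (31280 - 1*(-30946))) = 1/(-10808/((9/5 - 23491/5) + 41755) + (31280 + 30946)) = 1/(-10808/(-23482/5 + 41755) + 62226) = 1/(-10808/185293/5 + 62226) = 1/(-10808*5/185293 + 62226) = 1/(-54040/185293 + 62226) = 1/(11529988178/185293) = 185293/11529988178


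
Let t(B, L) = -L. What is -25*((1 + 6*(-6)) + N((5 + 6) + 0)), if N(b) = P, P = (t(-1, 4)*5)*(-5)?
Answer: -1625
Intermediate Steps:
P = 100 (P = (-1*4*5)*(-5) = -4*5*(-5) = -20*(-5) = 100)
N(b) = 100
-25*((1 + 6*(-6)) + N((5 + 6) + 0)) = -25*((1 + 6*(-6)) + 100) = -25*((1 - 36) + 100) = -25*(-35 + 100) = -25*65 = -1625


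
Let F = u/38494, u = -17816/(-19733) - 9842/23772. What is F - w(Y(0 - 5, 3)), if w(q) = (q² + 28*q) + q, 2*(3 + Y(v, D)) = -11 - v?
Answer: 177993019328317/1289804369196 ≈ 138.00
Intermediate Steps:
u = 16379269/33506634 (u = -17816*(-1/19733) - 9842*1/23772 = 17816/19733 - 703/1698 = 16379269/33506634 ≈ 0.48884)
Y(v, D) = -17/2 - v/2 (Y(v, D) = -3 + (-11 - v)/2 = -3 + (-11/2 - v/2) = -17/2 - v/2)
w(q) = q² + 29*q
F = 16379269/1289804369196 (F = (16379269/33506634)/38494 = (16379269/33506634)*(1/38494) = 16379269/1289804369196 ≈ 1.2699e-5)
F - w(Y(0 - 5, 3)) = 16379269/1289804369196 - (-17/2 - (0 - 5)/2)*(29 + (-17/2 - (0 - 5)/2)) = 16379269/1289804369196 - (-17/2 - ½*(-5))*(29 + (-17/2 - ½*(-5))) = 16379269/1289804369196 - (-17/2 + 5/2)*(29 + (-17/2 + 5/2)) = 16379269/1289804369196 - (-6)*(29 - 6) = 16379269/1289804369196 - (-6)*23 = 16379269/1289804369196 - 1*(-138) = 16379269/1289804369196 + 138 = 177993019328317/1289804369196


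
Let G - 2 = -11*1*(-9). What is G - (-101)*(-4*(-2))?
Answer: 909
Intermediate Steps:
G = 101 (G = 2 - 11*1*(-9) = 2 - 11*(-9) = 2 + 99 = 101)
G - (-101)*(-4*(-2)) = 101 - (-101)*(-4*(-2)) = 101 - (-101)*8 = 101 - 1*(-808) = 101 + 808 = 909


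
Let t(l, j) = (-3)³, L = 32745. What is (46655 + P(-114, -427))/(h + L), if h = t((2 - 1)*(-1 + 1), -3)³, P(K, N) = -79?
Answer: 23288/6531 ≈ 3.5658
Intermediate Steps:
t(l, j) = -27
h = -19683 (h = (-27)³ = -19683)
(46655 + P(-114, -427))/(h + L) = (46655 - 79)/(-19683 + 32745) = 46576/13062 = 46576*(1/13062) = 23288/6531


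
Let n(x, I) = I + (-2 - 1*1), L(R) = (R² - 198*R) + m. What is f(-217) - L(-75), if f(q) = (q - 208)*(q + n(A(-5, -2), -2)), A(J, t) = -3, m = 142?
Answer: 73733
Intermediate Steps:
L(R) = 142 + R² - 198*R (L(R) = (R² - 198*R) + 142 = 142 + R² - 198*R)
n(x, I) = -3 + I (n(x, I) = I + (-2 - 1) = I - 3 = -3 + I)
f(q) = (-208 + q)*(-5 + q) (f(q) = (q - 208)*(q + (-3 - 2)) = (-208 + q)*(q - 5) = (-208 + q)*(-5 + q))
f(-217) - L(-75) = (1040 + (-217)² - 213*(-217)) - (142 + (-75)² - 198*(-75)) = (1040 + 47089 + 46221) - (142 + 5625 + 14850) = 94350 - 1*20617 = 94350 - 20617 = 73733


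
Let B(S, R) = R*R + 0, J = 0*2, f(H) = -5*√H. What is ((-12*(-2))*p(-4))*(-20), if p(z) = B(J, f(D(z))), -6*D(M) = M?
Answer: -8000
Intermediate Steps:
D(M) = -M/6
J = 0
B(S, R) = R² (B(S, R) = R² + 0 = R²)
p(z) = -25*z/6 (p(z) = (-5*√6*√(-z)/6)² = -25*z/6)
((-12*(-2))*p(-4))*(-20) = ((-12*(-2))*(-25/6*(-4)))*(-20) = (24*(50/3))*(-20) = 400*(-20) = -8000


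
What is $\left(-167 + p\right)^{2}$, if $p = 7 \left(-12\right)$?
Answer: $63001$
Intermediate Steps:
$p = -84$
$\left(-167 + p\right)^{2} = \left(-167 - 84\right)^{2} = \left(-251\right)^{2} = 63001$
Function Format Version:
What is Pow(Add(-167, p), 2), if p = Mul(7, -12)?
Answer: 63001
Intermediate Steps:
p = -84
Pow(Add(-167, p), 2) = Pow(Add(-167, -84), 2) = Pow(-251, 2) = 63001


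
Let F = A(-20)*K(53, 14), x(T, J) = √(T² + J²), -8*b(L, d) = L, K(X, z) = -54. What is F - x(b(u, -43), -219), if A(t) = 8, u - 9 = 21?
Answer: -432 - 3*√85289/4 ≈ -651.03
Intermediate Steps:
u = 30 (u = 9 + 21 = 30)
b(L, d) = -L/8
x(T, J) = √(J² + T²)
F = -432 (F = 8*(-54) = -432)
F - x(b(u, -43), -219) = -432 - √((-219)² + (-⅛*30)²) = -432 - √(47961 + (-15/4)²) = -432 - √(47961 + 225/16) = -432 - √(767601/16) = -432 - 3*√85289/4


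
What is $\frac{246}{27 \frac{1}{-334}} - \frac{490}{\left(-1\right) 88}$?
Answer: $- \frac{1202867}{396} \approx -3037.5$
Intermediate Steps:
$\frac{246}{27 \frac{1}{-334}} - \frac{490}{\left(-1\right) 88} = \frac{246}{27 \left(- \frac{1}{334}\right)} - \frac{490}{-88} = \frac{246}{- \frac{27}{334}} - - \frac{245}{44} = 246 \left(- \frac{334}{27}\right) + \frac{245}{44} = - \frac{27388}{9} + \frac{245}{44} = - \frac{1202867}{396}$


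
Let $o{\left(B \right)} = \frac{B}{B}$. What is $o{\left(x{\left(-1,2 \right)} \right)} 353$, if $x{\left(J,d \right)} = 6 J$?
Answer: $353$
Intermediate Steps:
$o{\left(B \right)} = 1$
$o{\left(x{\left(-1,2 \right)} \right)} 353 = 1 \cdot 353 = 353$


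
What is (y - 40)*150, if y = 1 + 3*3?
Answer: -4500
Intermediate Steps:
y = 10 (y = 1 + 9 = 10)
(y - 40)*150 = (10 - 40)*150 = -30*150 = -4500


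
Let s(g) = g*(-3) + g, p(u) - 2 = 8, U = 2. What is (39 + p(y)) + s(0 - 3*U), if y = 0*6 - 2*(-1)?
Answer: 61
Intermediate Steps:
y = 2 (y = 0 + 2 = 2)
p(u) = 10 (p(u) = 2 + 8 = 10)
s(g) = -2*g (s(g) = -3*g + g = -2*g)
(39 + p(y)) + s(0 - 3*U) = (39 + 10) - 2*(0 - 3*2) = 49 - 2*(0 - 6) = 49 - 2*(-6) = 49 + 12 = 61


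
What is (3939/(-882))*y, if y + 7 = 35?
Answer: -2626/21 ≈ -125.05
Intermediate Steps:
y = 28 (y = -7 + 35 = 28)
(3939/(-882))*y = (3939/(-882))*28 = (3939*(-1/882))*28 = -1313/294*28 = -2626/21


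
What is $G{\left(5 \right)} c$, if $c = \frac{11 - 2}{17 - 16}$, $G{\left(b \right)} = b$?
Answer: $45$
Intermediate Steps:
$c = 9$ ($c = \frac{9}{1} = 9 \cdot 1 = 9$)
$G{\left(5 \right)} c = 5 \cdot 9 = 45$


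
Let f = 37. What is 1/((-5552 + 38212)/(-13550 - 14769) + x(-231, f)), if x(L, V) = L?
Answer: -28319/6574349 ≈ -0.0043075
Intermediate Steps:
1/((-5552 + 38212)/(-13550 - 14769) + x(-231, f)) = 1/((-5552 + 38212)/(-13550 - 14769) - 231) = 1/(32660/(-28319) - 231) = 1/(32660*(-1/28319) - 231) = 1/(-32660/28319 - 231) = 1/(-6574349/28319) = -28319/6574349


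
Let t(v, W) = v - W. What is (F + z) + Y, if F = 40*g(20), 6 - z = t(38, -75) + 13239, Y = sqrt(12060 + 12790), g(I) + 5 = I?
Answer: -12746 + 5*sqrt(994) ≈ -12588.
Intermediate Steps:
g(I) = -5 + I
Y = 5*sqrt(994) (Y = sqrt(24850) = 5*sqrt(994) ≈ 157.64)
z = -13346 (z = 6 - ((38 - 1*(-75)) + 13239) = 6 - ((38 + 75) + 13239) = 6 - (113 + 13239) = 6 - 1*13352 = 6 - 13352 = -13346)
F = 600 (F = 40*(-5 + 20) = 40*15 = 600)
(F + z) + Y = (600 - 13346) + 5*sqrt(994) = -12746 + 5*sqrt(994)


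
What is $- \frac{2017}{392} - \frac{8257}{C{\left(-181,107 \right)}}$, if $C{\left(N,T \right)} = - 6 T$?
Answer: $\frac{970915}{125832} \approx 7.716$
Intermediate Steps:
$- \frac{2017}{392} - \frac{8257}{C{\left(-181,107 \right)}} = - \frac{2017}{392} - \frac{8257}{\left(-6\right) 107} = \left(-2017\right) \frac{1}{392} - \frac{8257}{-642} = - \frac{2017}{392} - - \frac{8257}{642} = - \frac{2017}{392} + \frac{8257}{642} = \frac{970915}{125832}$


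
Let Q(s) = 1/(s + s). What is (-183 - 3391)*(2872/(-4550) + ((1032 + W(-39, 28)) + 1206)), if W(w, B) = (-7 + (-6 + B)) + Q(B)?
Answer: -73255271919/9100 ≈ -8.0500e+6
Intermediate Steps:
Q(s) = 1/(2*s)
W(w, B) = -13 + B + 1/(2*B) (W(w, B) = (-7 + (-6 + B)) + 1/(2*B) = (-13 + B) + 1/(2*B) = -13 + B + 1/(2*B))
(-183 - 3391)*(2872/(-4550) + ((1032 + W(-39, 28)) + 1206)) = (-183 - 3391)*(2872/(-4550) + ((1032 + (-13 + 28 + (½)/28)) + 1206)) = -3574*(2872*(-1/4550) + ((1032 + (-13 + 28 + (½)*(1/28))) + 1206)) = -3574*(-1436/2275 + ((1032 + (-13 + 28 + 1/56)) + 1206)) = -3574*(-1436/2275 + ((1032 + 841/56) + 1206)) = -3574*(-1436/2275 + (58633/56 + 1206)) = -3574*(-1436/2275 + 126169/56) = -3574*40993437/18200 = -73255271919/9100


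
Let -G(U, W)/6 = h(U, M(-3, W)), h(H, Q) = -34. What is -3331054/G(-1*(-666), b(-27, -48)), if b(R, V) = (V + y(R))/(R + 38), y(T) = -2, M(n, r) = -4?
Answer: -1665527/102 ≈ -16329.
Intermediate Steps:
b(R, V) = (-2 + V)/(38 + R) (b(R, V) = (V - 2)/(R + 38) = (-2 + V)/(38 + R))
G(U, W) = 204 (G(U, W) = -6*(-34) = 204)
-3331054/G(-1*(-666), b(-27, -48)) = -3331054/204 = -3331054*1/204 = -1665527/102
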